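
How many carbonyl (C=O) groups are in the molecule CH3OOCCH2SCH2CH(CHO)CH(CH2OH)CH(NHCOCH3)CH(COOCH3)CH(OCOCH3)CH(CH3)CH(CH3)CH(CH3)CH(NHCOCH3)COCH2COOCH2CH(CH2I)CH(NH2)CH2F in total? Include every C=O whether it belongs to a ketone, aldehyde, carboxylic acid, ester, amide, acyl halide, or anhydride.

CH3OOC: ester, 1 C=O (running total 1).
CH(CHO): aldehyde, 1 C=O (running total 2).
CH(NHCOCH3): amide, 1 C=O (running total 3).
CH(COOCH3): ester, 1 C=O (running total 4).
CH(OCOCH3): ester, 1 C=O (running total 5).
CH(NHCOCH3): amide, 1 C=O (running total 6).
CO: ketone, 1 C=O (running total 7).
CH2COOCH2: ester, 1 C=O (running total 8).

8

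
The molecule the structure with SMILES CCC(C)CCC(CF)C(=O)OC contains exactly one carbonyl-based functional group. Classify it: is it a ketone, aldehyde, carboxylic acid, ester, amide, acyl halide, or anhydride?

The carbonyl is in the COOCH3 segment: –C(=O)OCH3: carbonyl C bonded to C and to –OCH3 → ester (not ketone + ether).

ester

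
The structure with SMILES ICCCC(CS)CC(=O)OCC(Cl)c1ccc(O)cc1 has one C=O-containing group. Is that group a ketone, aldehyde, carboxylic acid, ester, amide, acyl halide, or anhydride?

ester

The carbonyl is in the CH2COOCH2 segment: –C(=O)–O–C with C on the carbonyl side → ester.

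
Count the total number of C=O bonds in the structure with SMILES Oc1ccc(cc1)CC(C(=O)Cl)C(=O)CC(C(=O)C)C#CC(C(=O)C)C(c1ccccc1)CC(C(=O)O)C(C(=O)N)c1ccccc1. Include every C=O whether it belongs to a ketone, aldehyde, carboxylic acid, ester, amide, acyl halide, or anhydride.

CH(COCl): acyl halide, 1 C=O (running total 1).
CO: ketone, 1 C=O (running total 2).
CH(COCH3): ketone, 1 C=O (running total 3).
CH(COCH3): ketone, 1 C=O (running total 4).
CH(COOH): carboxylic acid, 1 C=O (running total 5).
CH(CONH2): amide, 1 C=O (running total 6).

6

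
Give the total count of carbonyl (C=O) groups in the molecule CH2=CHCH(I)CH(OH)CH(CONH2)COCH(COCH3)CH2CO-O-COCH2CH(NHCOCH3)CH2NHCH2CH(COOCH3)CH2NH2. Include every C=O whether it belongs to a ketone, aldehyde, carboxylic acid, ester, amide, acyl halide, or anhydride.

CH(CONH2): amide, 1 C=O (running total 1).
CO: ketone, 1 C=O (running total 2).
CH(COCH3): ketone, 1 C=O (running total 3).
CH2CO-O-COCH2: anhydride, 2 C=O (running total 5).
CH(NHCOCH3): amide, 1 C=O (running total 6).
CH(COOCH3): ester, 1 C=O (running total 7).

7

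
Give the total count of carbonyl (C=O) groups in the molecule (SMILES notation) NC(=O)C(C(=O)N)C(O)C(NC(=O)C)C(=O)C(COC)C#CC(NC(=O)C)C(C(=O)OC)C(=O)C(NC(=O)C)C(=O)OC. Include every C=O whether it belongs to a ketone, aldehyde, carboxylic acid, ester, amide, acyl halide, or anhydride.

H2NCO: amide, 1 C=O (running total 1).
CH(CONH2): amide, 1 C=O (running total 2).
CH(NHCOCH3): amide, 1 C=O (running total 3).
CO: ketone, 1 C=O (running total 4).
CH(NHCOCH3): amide, 1 C=O (running total 5).
CH(COOCH3): ester, 1 C=O (running total 6).
CO: ketone, 1 C=O (running total 7).
CH(NHCOCH3): amide, 1 C=O (running total 8).
COOCH3: ester, 1 C=O (running total 9).

9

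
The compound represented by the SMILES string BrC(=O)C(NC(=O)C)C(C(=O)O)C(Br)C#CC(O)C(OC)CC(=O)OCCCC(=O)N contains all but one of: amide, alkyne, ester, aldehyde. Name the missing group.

aldehyde

ester: present (CH2COOCH2 — –C(=O)–O–C with C on the carbonyl side → ester).
amide: present (CH(NHCOCH3) — pendant –NHC(=O)CH3: N bonded to a carbonyl → amide (not amine)).
alkyne: present (C≡C — C≡C triple bond → alkyne).
aldehyde: absent. In CH(COOH), the carbonyl carbon bears –OH, not –H, so it is a carboxylic acid.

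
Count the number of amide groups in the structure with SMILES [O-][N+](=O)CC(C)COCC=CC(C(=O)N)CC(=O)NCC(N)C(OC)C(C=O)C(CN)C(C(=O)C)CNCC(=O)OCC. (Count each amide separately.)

2

Taking each segment in turn:
  O2NCH2: –NO2 on carbon → nitro group.
  CH2OCH2: C–O–C with sp³ carbons on both sides and no adjacent C=O → ether.
  CH=CH: C=C double bond → alkene.
  CH(CONH2): pendant –CONH2: carbonyl C bonded to C and N → amide.
  CH2CONHCH2: –C(=O)–N– linkage → amide (the N is not an amine).
  CH(NH2): –NH2 on an sp³ carbon with no adjacent C=O → amine.
  CH(OCH3): pendant –OCH3: C–O–C with sp³ C, no adjacent C=O → ether.
  CH(CHO): pendant –CHO: carbonyl C bonded to C and H → aldehyde.
  CH(CH2NH2): pendant –CH2NH2: N on sp³ C, no adjacent C=O → amine.
  CH(COCH3): pendant –COCH3: carbonyl C bonded to two carbons → ketone.
  CH2NHCH2: C–N–C with sp³ carbons and no adjacent C=O → amine (secondary).
  COOCH2CH3: –C(=O)OCH2CH3: carbonyl C bonded to C and to –OEt → ester.
Amide appears at: CH(CONH2), CH2CONHCH2 → 2.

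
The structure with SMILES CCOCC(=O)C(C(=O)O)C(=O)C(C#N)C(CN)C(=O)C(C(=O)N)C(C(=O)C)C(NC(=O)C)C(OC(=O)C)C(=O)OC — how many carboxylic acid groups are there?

Reading the structure from left to right:
  CH2OCH2: C–O–C with sp³ carbons on both sides and no adjacent C=O → ether.
  CO: –C(=O)– with carbon on both sides → ketone.
  CH(COOH): pendant –COOH: carbonyl C bonded to C and –OH → carboxylic acid.
  CO: –C(=O)– with carbon on both sides → ketone.
  CH(CN): pendant –C≡N: nitrile.
  CH(CH2NH2): pendant –CH2NH2: N on sp³ C, no adjacent C=O → amine.
  CO: –C(=O)– with carbon on both sides → ketone.
  CH(CONH2): pendant –CONH2: carbonyl C bonded to C and N → amide.
  CH(COCH3): pendant –COCH3: carbonyl C bonded to two carbons → ketone.
  CH(NHCOCH3): pendant –NHC(=O)CH3: N bonded to a carbonyl → amide (not amine).
  CH(OCOCH3): pendant –OC(=O)CH3: an acyloxy group → ester.
  COOCH3: –C(=O)OCH3: carbonyl C bonded to C and to –OCH3 → ester (not ketone + ether).
Carboxylic acid appears at: CH(COOH) → 1.

1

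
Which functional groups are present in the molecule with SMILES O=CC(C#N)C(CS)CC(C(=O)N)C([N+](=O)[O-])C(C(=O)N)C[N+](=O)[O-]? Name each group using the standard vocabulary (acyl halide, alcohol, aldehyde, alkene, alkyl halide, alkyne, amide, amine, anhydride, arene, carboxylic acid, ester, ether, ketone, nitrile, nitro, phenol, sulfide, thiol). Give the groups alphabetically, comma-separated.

Taking each segment in turn:
  OHC: terminal –CHO: carbonyl C bonded to H and C → aldehyde.
  CH(CN): pendant –C≡N: nitrile.
  CH(CH2SH): pendant –CH2SH → thiol.
  CH(CONH2): pendant –CONH2: carbonyl C bonded to C and N → amide.
  CH(NO2): –NO2 on an sp³ carbon → nitro (the N=O is not a carbonyl).
  CH(CONH2): pendant –CONH2: carbonyl C bonded to C and N → amide.
  CH2NO2: –NO2 on carbon → nitro group.

aldehyde, amide, nitrile, nitro, thiol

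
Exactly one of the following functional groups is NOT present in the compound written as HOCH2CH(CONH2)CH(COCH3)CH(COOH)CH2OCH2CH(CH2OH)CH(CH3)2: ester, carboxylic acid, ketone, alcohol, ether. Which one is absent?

ketone: present (CH(COCH3) — pendant –COCH3: carbonyl C bonded to two carbons → ketone).
carboxylic acid: present (CH(COOH) — pendant –COOH: carbonyl C bonded to C and –OH → carboxylic acid).
ether: present (CH2OCH2 — C–O–C with sp³ carbons on both sides and no adjacent C=O → ether).
alcohol: present (HOCH2 — HO– on an sp³ carbon → alcohol).
ester: no segment matches this pattern.

ester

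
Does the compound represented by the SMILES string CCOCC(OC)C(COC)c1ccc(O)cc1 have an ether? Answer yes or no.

yes

C–O–C with sp³ carbons on both sides and no adjacent C=O → ether.
pendant –OCH3: C–O–C with sp³ C, no adjacent C=O → ether.
pendant –CH2OCH3: C–O–C linkage → ether.
–OH attached directly to an aromatic ring → phenol (not alcohol); the ring itself is an arene.
The CH2OCH2 segment supplies the ether: C–O–C with sp³ carbons on both sides and no adjacent C=O → ether.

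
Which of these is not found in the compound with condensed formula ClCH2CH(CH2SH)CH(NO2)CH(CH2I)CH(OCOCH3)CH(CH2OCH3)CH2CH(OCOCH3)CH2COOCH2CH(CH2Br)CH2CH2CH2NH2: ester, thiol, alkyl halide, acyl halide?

ester: present (CH(OCOCH3) — pendant –OC(=O)CH3: an acyloxy group → ester).
alkyl halide: present (ClCH2 — halogen on an sp³ carbon → alkyl halide).
thiol: present (CH(CH2SH) — pendant –CH2SH → thiol).
acyl halide: no segment matches this pattern.

acyl halide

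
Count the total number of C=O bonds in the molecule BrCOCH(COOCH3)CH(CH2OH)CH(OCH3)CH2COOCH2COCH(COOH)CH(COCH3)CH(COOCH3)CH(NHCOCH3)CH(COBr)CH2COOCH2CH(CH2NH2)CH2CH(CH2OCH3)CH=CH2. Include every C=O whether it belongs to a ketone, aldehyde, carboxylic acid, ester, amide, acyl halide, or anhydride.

10

BrCO: acyl halide, 1 C=O (running total 1).
CH(COOCH3): ester, 1 C=O (running total 2).
CH2COOCH2: ester, 1 C=O (running total 3).
CO: ketone, 1 C=O (running total 4).
CH(COOH): carboxylic acid, 1 C=O (running total 5).
CH(COCH3): ketone, 1 C=O (running total 6).
CH(COOCH3): ester, 1 C=O (running total 7).
CH(NHCOCH3): amide, 1 C=O (running total 8).
CH(COBr): acyl halide, 1 C=O (running total 9).
CH2COOCH2: ester, 1 C=O (running total 10).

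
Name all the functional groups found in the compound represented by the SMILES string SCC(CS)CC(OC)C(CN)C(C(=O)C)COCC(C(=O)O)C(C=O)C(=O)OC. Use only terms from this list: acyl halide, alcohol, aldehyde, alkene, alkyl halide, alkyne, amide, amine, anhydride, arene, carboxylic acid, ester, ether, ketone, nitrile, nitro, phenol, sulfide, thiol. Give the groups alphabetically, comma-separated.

aldehyde, amine, carboxylic acid, ester, ether, ketone, thiol

–SH on an sp³ carbon → thiol.
pendant –CH2SH → thiol.
pendant –OCH3: C–O–C with sp³ C, no adjacent C=O → ether.
pendant –CH2NH2: N on sp³ C, no adjacent C=O → amine.
pendant –COCH3: carbonyl C bonded to two carbons → ketone.
C–O–C with sp³ carbons on both sides and no adjacent C=O → ether.
pendant –COOH: carbonyl C bonded to C and –OH → carboxylic acid.
pendant –CHO: carbonyl C bonded to C and H → aldehyde.
–C(=O)OCH3: carbonyl C bonded to C and to –OCH3 → ester (not ketone + ether).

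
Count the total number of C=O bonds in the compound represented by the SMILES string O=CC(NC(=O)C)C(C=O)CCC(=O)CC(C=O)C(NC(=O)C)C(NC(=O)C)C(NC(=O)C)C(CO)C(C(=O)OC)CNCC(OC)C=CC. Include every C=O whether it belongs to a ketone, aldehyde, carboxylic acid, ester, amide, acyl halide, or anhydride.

9

OHC: aldehyde, 1 C=O (running total 1).
CH(NHCOCH3): amide, 1 C=O (running total 2).
CH(CHO): aldehyde, 1 C=O (running total 3).
CO: ketone, 1 C=O (running total 4).
CH(CHO): aldehyde, 1 C=O (running total 5).
CH(NHCOCH3): amide, 1 C=O (running total 6).
CH(NHCOCH3): amide, 1 C=O (running total 7).
CH(NHCOCH3): amide, 1 C=O (running total 8).
CH(COOCH3): ester, 1 C=O (running total 9).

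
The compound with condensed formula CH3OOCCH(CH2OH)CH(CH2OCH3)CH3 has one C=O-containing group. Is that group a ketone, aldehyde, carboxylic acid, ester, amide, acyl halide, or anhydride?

The carbonyl is in the CH3OOC segment: CH3O–C(=O)–: carbonyl C bonded to C and to –OCH3 → ester (not ketone + ether).

ester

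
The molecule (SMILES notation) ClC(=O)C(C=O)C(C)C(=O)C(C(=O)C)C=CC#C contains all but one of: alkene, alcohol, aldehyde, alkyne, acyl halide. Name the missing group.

alcohol

acyl halide: present (ClCO — –C(=O)Cl: carbonyl C bonded to C and to a halogen → acyl halide (not alkyl halide)).
alkyne: present (C≡CH — C≡C triple bond → alkyne).
alkene: present (CH=CH — C=C double bond → alkene).
aldehyde: present (CH(CHO) — pendant –CHO: carbonyl C bonded to C and H → aldehyde).
alcohol: no segment matches this pattern.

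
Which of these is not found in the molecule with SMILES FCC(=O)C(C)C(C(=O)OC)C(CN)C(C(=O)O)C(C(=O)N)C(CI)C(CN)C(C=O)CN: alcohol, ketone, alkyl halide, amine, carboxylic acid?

carboxylic acid: present (CH(COOH) — pendant –COOH: carbonyl C bonded to C and –OH → carboxylic acid).
alkyl halide: present (FCH2 — halogen on an sp³ carbon → alkyl halide).
ketone: present (CO — –C(=O)– with carbon on both sides → ketone).
amine: present (CH(CH2NH2) — pendant –CH2NH2: N on sp³ C, no adjacent C=O → amine).
alcohol: absent. In CH(COOH), the –OH sits on a carbonyl carbon, making it part of a carboxylic acid, not an alcohol.

alcohol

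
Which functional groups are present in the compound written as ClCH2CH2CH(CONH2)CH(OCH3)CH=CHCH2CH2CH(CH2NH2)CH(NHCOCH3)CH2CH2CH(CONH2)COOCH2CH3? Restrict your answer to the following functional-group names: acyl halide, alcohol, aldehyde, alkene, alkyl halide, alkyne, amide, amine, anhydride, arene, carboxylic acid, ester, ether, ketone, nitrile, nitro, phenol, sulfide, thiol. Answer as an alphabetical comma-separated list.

Reading the structure from left to right:
  ClCH2: halogen on an sp³ carbon → alkyl halide.
  CH(CONH2): pendant –CONH2: carbonyl C bonded to C and N → amide.
  CH(OCH3): pendant –OCH3: C–O–C with sp³ C, no adjacent C=O → ether.
  CH=CH: C=C double bond → alkene.
  CH(CH2NH2): pendant –CH2NH2: N on sp³ C, no adjacent C=O → amine.
  CH(NHCOCH3): pendant –NHC(=O)CH3: N bonded to a carbonyl → amide (not amine).
  CH(CONH2): pendant –CONH2: carbonyl C bonded to C and N → amide.
  COOCH2CH3: –C(=O)OCH2CH3: carbonyl C bonded to C and to –OEt → ester.

alkene, alkyl halide, amide, amine, ester, ether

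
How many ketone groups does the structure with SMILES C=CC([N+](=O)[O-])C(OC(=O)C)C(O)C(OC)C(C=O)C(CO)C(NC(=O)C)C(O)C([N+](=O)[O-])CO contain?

Taking each segment in turn:
  CH2=CH: C=C double bond → alkene.
  CH(NO2): –NO2 on an sp³ carbon → nitro (the N=O is not a carbonyl).
  CH(OCOCH3): pendant –OC(=O)CH3: an acyloxy group → ester.
  CH(OH): –OH on an sp³ carbon → alcohol (secondary).
  CH(OCH3): pendant –OCH3: C–O–C with sp³ C, no adjacent C=O → ether.
  CH(CHO): pendant –CHO: carbonyl C bonded to C and H → aldehyde.
  CH(CH2OH): pendant –CH2OH on an sp³ backbone C → alcohol.
  CH(NHCOCH3): pendant –NHC(=O)CH3: N bonded to a carbonyl → amide (not amine).
  CH(OH): –OH on an sp³ carbon → alcohol (secondary).
  CH(NO2): –NO2 on an sp³ carbon → nitro (the N=O is not a carbonyl).
  CH2OH: –OH on an sp³ carbon → alcohol.
No segment is a ketone: CH(OCOCH3) is ester, not ketone; CH(CHO) is aldehyde, not ketone; CH(NHCOCH3) is amide, not ketone. → 0.

0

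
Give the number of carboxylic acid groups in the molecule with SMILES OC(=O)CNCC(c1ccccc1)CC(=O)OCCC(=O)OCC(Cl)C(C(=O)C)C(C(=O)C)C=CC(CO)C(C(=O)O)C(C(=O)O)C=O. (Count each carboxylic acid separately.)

Taking each segment in turn:
  HOOC: –COOH: carbonyl C bonded to –OH and C → carboxylic acid (the –OH is not a separate alcohol).
  CH2NHCH2: C–N–C with sp³ carbons and no adjacent C=O → amine (secondary).
  CH(C6H5): pendant –C6H5: benzene ring → arene.
  CH2COOCH2: –C(=O)–O–C with C on the carbonyl side → ester.
  CH2COOCH2: –C(=O)–O–C with C on the carbonyl side → ester.
  CH(Cl): halogen on an sp³ carbon → alkyl halide.
  CH(COCH3): pendant –COCH3: carbonyl C bonded to two carbons → ketone.
  CH(COCH3): pendant –COCH3: carbonyl C bonded to two carbons → ketone.
  CH=CH: C=C double bond → alkene.
  CH(CH2OH): pendant –CH2OH on an sp³ backbone C → alcohol.
  CH(COOH): pendant –COOH: carbonyl C bonded to C and –OH → carboxylic acid.
  CH(COOH): pendant –COOH: carbonyl C bonded to C and –OH → carboxylic acid.
  CHO: terminal –CHO: carbonyl C bonded to H and C → aldehyde.
Carboxylic acid appears at: HOOC, CH(COOH), CH(COOH) → 3.

3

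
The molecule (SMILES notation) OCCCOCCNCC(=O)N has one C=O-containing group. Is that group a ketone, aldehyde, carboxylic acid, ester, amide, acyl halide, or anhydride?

amide

The carbonyl is in the CONH2 segment: –C(=O)NH2: carbonyl C bonded to C and to N → amide (the N is not a separate amine).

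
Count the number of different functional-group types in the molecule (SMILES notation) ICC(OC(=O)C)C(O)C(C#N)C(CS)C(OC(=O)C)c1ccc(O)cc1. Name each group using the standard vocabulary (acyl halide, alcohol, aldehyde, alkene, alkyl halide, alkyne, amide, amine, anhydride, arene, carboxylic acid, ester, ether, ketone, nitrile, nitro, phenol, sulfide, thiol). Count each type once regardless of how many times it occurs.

Taking each segment in turn:
  ICH2: halogen on an sp³ carbon → alkyl halide.
  CH(OCOCH3): pendant –OC(=O)CH3: an acyloxy group → ester.
  CH(OH): –OH on an sp³ carbon → alcohol (secondary).
  CH(CN): pendant –C≡N: nitrile.
  CH(CH2SH): pendant –CH2SH → thiol.
  CH(OCOCH3): pendant –OC(=O)CH3: an acyloxy group → ester.
  C6H4OH: –OH attached directly to an aromatic ring → phenol (not alcohol); the ring itself is an arene.
Distinct types present: alcohol, alkyl halide, arene, ester, nitrile, phenol, thiol.

7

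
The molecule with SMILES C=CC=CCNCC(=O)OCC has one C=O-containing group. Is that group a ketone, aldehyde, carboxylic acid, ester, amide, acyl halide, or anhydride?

The carbonyl is in the COOCH2CH3 segment: –C(=O)OCH2CH3: carbonyl C bonded to C and to –OEt → ester.

ester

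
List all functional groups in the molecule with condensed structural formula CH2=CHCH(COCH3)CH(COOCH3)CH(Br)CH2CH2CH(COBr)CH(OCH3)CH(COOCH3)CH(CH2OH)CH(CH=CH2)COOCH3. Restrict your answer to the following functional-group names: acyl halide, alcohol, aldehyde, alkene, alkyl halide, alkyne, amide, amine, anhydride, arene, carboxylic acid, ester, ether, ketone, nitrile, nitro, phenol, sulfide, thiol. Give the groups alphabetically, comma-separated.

Reading the structure from left to right:
  CH2=CH: C=C double bond → alkene.
  CH(COCH3): pendant –COCH3: carbonyl C bonded to two carbons → ketone.
  CH(COOCH3): pendant –COOCH3: carbonyl C bonded to C and –OCH3 → ester.
  CH(Br): halogen on an sp³ carbon → alkyl halide.
  CH(COBr): pendant –C(=O)X: carbonyl C bonded to C and halogen → acyl halide.
  CH(OCH3): pendant –OCH3: C–O–C with sp³ C, no adjacent C=O → ether.
  CH(COOCH3): pendant –COOCH3: carbonyl C bonded to C and –OCH3 → ester.
  CH(CH2OH): pendant –CH2OH on an sp³ backbone C → alcohol.
  CH(CH=CH2): pendant –CH=CH2: C=C double bond → alkene.
  COOCH3: –C(=O)OCH3: carbonyl C bonded to C and to –OCH3 → ester (not ketone + ether).

acyl halide, alcohol, alkene, alkyl halide, ester, ether, ketone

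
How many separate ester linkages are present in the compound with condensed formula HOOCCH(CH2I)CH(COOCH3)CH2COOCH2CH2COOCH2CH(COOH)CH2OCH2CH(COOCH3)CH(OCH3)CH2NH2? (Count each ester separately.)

Reading the structure from left to right:
  HOOC: –COOH: carbonyl C bonded to –OH and C → carboxylic acid (the –OH is not a separate alcohol).
  CH(CH2I): pendant –CH2X: halogen on sp³ carbon → alkyl halide.
  CH(COOCH3): pendant –COOCH3: carbonyl C bonded to C and –OCH3 → ester.
  CH2COOCH2: –C(=O)–O–C with C on the carbonyl side → ester.
  CH2COOCH2: –C(=O)–O–C with C on the carbonyl side → ester.
  CH(COOH): pendant –COOH: carbonyl C bonded to C and –OH → carboxylic acid.
  CH2OCH2: C–O–C with sp³ carbons on both sides and no adjacent C=O → ether.
  CH(COOCH3): pendant –COOCH3: carbonyl C bonded to C and –OCH3 → ester.
  CH(OCH3): pendant –OCH3: C–O–C with sp³ C, no adjacent C=O → ether.
  CH2NH2: –NH2 on an sp³ carbon with no adjacent C=O → amine.
Ester appears at: CH(COOCH3), CH2COOCH2, CH2COOCH2, CH(COOCH3) → 4.

4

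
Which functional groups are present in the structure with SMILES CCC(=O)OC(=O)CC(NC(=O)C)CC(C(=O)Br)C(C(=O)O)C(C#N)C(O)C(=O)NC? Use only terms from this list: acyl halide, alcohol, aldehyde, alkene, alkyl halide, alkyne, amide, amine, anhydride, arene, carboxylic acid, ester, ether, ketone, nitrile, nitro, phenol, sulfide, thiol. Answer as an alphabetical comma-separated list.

acyl halide, alcohol, amide, anhydride, carboxylic acid, nitrile

Working along the chain:
  CH2CO-O-COCH2: two acyl groups sharing one oxygen, –C(=O)–O–C(=O)– → anhydride.
  CH(NHCOCH3): pendant –NHC(=O)CH3: N bonded to a carbonyl → amide (not amine).
  CH(COBr): pendant –C(=O)X: carbonyl C bonded to C and halogen → acyl halide.
  CH(COOH): pendant –COOH: carbonyl C bonded to C and –OH → carboxylic acid.
  CH(CN): pendant –C≡N: nitrile.
  CH(OH): –OH on an sp³ carbon → alcohol (secondary).
  CONHCH3: –C(=O)NHCH3: carbonyl C bonded to C and to N → amide (the N is not an amine).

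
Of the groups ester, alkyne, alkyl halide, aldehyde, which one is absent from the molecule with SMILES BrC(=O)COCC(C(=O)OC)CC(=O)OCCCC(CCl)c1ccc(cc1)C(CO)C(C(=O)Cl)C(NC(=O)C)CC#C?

aldehyde

alkyne: present (C≡CH — C≡C triple bond → alkyne).
ester: present (CH(COOCH3) — pendant –COOCH3: carbonyl C bonded to C and –OCH3 → ester).
alkyl halide: present (CH(CH2Cl) — pendant –CH2X: halogen on sp³ carbon → alkyl halide).
aldehyde: no segment matches this pattern.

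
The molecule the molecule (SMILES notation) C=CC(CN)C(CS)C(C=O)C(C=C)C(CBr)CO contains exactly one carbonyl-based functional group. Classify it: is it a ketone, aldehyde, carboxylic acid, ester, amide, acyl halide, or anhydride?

aldehyde

The carbonyl is in the CH(CHO) segment: pendant –CHO: carbonyl C bonded to C and H → aldehyde.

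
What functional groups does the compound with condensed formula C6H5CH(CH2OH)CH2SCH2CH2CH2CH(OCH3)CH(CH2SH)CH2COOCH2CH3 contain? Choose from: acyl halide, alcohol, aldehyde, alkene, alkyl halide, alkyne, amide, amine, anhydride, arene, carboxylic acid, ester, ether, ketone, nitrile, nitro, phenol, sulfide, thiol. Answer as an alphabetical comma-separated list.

alcohol, arene, ester, ether, sulfide, thiol

C6H5– phenyl ring → arene.
pendant –CH2OH on an sp³ backbone C → alcohol.
C–S–C linkage → sulfide (thioether).
pendant –OCH3: C–O–C with sp³ C, no adjacent C=O → ether.
pendant –CH2SH → thiol.
–C(=O)OCH2CH3: carbonyl C bonded to C and to –OEt → ester.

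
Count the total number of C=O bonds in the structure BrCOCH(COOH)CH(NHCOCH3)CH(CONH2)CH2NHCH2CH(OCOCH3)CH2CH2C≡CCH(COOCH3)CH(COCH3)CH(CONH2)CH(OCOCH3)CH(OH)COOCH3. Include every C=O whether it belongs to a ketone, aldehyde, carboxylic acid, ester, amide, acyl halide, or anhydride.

BrCO: acyl halide, 1 C=O (running total 1).
CH(COOH): carboxylic acid, 1 C=O (running total 2).
CH(NHCOCH3): amide, 1 C=O (running total 3).
CH(CONH2): amide, 1 C=O (running total 4).
CH(OCOCH3): ester, 1 C=O (running total 5).
CH(COOCH3): ester, 1 C=O (running total 6).
CH(COCH3): ketone, 1 C=O (running total 7).
CH(CONH2): amide, 1 C=O (running total 8).
CH(OCOCH3): ester, 1 C=O (running total 9).
COOCH3: ester, 1 C=O (running total 10).

10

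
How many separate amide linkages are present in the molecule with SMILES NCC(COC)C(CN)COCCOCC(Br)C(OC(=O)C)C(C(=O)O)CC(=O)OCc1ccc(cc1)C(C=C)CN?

Working along the chain:
  H2NCH2: –NH2 on an sp³ carbon with no adjacent C=O → amine.
  CH(CH2OCH3): pendant –CH2OCH3: C–O–C linkage → ether.
  CH(CH2NH2): pendant –CH2NH2: N on sp³ C, no adjacent C=O → amine.
  CH2OCH2: C–O–C with sp³ carbons on both sides and no adjacent C=O → ether.
  CH2OCH2: C–O–C with sp³ carbons on both sides and no adjacent C=O → ether.
  CH(Br): halogen on an sp³ carbon → alkyl halide.
  CH(OCOCH3): pendant –OC(=O)CH3: an acyloxy group → ester.
  CH(COOH): pendant –COOH: carbonyl C bonded to C and –OH → carboxylic acid.
  CH2COOCH2: –C(=O)–O–C with C on the carbonyl side → ester.
  C6H4: para-disubstituted benzene ring → arene.
  CH(CH=CH2): pendant –CH=CH2: C=C double bond → alkene.
  CH2NH2: –NH2 on an sp³ carbon with no adjacent C=O → amine.
No segment is a amide: H2NCH2 is amine, not amide; CH(CH2NH2) is amine, not amide; CH2NH2 is amine, not amide. → 0.

0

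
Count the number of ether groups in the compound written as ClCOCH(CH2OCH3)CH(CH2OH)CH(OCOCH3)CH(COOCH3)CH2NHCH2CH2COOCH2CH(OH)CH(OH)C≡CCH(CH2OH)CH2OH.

1

Reading the structure from left to right:
  ClCO: –C(=O)Cl: carbonyl C bonded to C and to a halogen → acyl halide (not alkyl halide).
  CH(CH2OCH3): pendant –CH2OCH3: C–O–C linkage → ether.
  CH(CH2OH): pendant –CH2OH on an sp³ backbone C → alcohol.
  CH(OCOCH3): pendant –OC(=O)CH3: an acyloxy group → ester.
  CH(COOCH3): pendant –COOCH3: carbonyl C bonded to C and –OCH3 → ester.
  CH2NHCH2: C–N–C with sp³ carbons and no adjacent C=O → amine (secondary).
  CH2COOCH2: –C(=O)–O–C with C on the carbonyl side → ester.
  CH(OH): –OH on an sp³ carbon → alcohol (secondary).
  CH(OH): –OH on an sp³ carbon → alcohol (secondary).
  C≡C: C≡C triple bond → alkyne.
  CH(CH2OH): pendant –CH2OH on an sp³ backbone C → alcohol.
  CH2OH: –OH on an sp³ carbon → alcohol.
Ether appears at: CH(CH2OCH3) → 1.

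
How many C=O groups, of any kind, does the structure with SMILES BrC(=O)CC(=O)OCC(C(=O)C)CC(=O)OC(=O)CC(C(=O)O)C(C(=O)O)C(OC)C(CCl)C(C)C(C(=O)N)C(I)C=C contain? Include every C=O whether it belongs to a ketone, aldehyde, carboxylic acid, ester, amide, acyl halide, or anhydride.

8

BrCO: acyl halide, 1 C=O (running total 1).
CH2COOCH2: ester, 1 C=O (running total 2).
CH(COCH3): ketone, 1 C=O (running total 3).
CH2CO-O-COCH2: anhydride, 2 C=O (running total 5).
CH(COOH): carboxylic acid, 1 C=O (running total 6).
CH(COOH): carboxylic acid, 1 C=O (running total 7).
CH(CONH2): amide, 1 C=O (running total 8).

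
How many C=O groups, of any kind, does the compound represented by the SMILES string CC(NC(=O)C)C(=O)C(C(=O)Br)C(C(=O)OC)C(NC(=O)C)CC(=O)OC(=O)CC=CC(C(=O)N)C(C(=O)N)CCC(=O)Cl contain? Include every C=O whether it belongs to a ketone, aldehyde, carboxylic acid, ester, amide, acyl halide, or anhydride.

CH(NHCOCH3): amide, 1 C=O (running total 1).
CO: ketone, 1 C=O (running total 2).
CH(COBr): acyl halide, 1 C=O (running total 3).
CH(COOCH3): ester, 1 C=O (running total 4).
CH(NHCOCH3): amide, 1 C=O (running total 5).
CH2CO-O-COCH2: anhydride, 2 C=O (running total 7).
CH(CONH2): amide, 1 C=O (running total 8).
CH(CONH2): amide, 1 C=O (running total 9).
COCl: acyl halide, 1 C=O (running total 10).

10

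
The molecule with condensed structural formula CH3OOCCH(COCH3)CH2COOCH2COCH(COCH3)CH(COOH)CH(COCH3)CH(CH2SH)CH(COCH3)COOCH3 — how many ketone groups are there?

5

Working along the chain:
  CH3OOC: CH3O–C(=O)–: carbonyl C bonded to C and to –OCH3 → ester (not ketone + ether).
  CH(COCH3): pendant –COCH3: carbonyl C bonded to two carbons → ketone.
  CH2COOCH2: –C(=O)–O–C with C on the carbonyl side → ester.
  CO: –C(=O)– with carbon on both sides → ketone.
  CH(COCH3): pendant –COCH3: carbonyl C bonded to two carbons → ketone.
  CH(COOH): pendant –COOH: carbonyl C bonded to C and –OH → carboxylic acid.
  CH(COCH3): pendant –COCH3: carbonyl C bonded to two carbons → ketone.
  CH(CH2SH): pendant –CH2SH → thiol.
  CH(COCH3): pendant –COCH3: carbonyl C bonded to two carbons → ketone.
  COOCH3: –C(=O)OCH3: carbonyl C bonded to C and to –OCH3 → ester (not ketone + ether).
Ketone appears at: CH(COCH3), CO, CH(COCH3), CH(COCH3), CH(COCH3) → 5.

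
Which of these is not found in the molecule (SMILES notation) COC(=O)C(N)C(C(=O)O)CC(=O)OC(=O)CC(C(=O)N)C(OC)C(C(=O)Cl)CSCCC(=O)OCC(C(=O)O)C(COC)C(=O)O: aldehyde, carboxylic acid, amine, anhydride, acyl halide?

amine: present (CH(NH2) — –NH2 on an sp³ carbon with no adjacent C=O → amine).
anhydride: present (CH2CO-O-COCH2 — two acyl groups sharing one oxygen, –C(=O)–O–C(=O)– → anhydride).
acyl halide: present (CH(COCl) — pendant –C(=O)X: carbonyl C bonded to C and halogen → acyl halide).
carboxylic acid: present (CH(COOH) — pendant –COOH: carbonyl C bonded to C and –OH → carboxylic acid).
aldehyde: absent. In each of CH(COOH) and COOH, the carbonyl carbon bears –OH, not –H, so it is a carboxylic acid.

aldehyde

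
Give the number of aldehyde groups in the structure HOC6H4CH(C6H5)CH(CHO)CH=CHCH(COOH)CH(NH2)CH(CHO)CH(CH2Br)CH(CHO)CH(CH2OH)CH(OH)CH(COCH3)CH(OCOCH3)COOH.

–OH attached directly to an aromatic ring → phenol (not alcohol); the ring itself is an arene.
pendant –C6H5: benzene ring → arene.
pendant –CHO: carbonyl C bonded to C and H → aldehyde.
C=C double bond → alkene.
pendant –COOH: carbonyl C bonded to C and –OH → carboxylic acid.
–NH2 on an sp³ carbon with no adjacent C=O → amine.
pendant –CHO: carbonyl C bonded to C and H → aldehyde.
pendant –CH2X: halogen on sp³ carbon → alkyl halide.
pendant –CHO: carbonyl C bonded to C and H → aldehyde.
pendant –CH2OH on an sp³ backbone C → alcohol.
–OH on an sp³ carbon → alcohol (secondary).
pendant –COCH3: carbonyl C bonded to two carbons → ketone.
pendant –OC(=O)CH3: an acyloxy group → ester.
–COOH: carbonyl C bonded to –OH and C → carboxylic acid (the –OH is not a separate alcohol).
Aldehyde appears at: CH(CHO), CH(CHO), CH(CHO) → 3.

3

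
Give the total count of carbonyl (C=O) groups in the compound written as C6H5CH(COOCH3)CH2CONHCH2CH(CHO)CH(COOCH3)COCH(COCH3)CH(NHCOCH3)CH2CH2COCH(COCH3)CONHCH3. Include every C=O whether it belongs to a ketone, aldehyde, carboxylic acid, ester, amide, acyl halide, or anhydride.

CH(COOCH3): ester, 1 C=O (running total 1).
CH2CONHCH2: amide, 1 C=O (running total 2).
CH(CHO): aldehyde, 1 C=O (running total 3).
CH(COOCH3): ester, 1 C=O (running total 4).
CO: ketone, 1 C=O (running total 5).
CH(COCH3): ketone, 1 C=O (running total 6).
CH(NHCOCH3): amide, 1 C=O (running total 7).
CO: ketone, 1 C=O (running total 8).
CH(COCH3): ketone, 1 C=O (running total 9).
CONHCH3: amide, 1 C=O (running total 10).

10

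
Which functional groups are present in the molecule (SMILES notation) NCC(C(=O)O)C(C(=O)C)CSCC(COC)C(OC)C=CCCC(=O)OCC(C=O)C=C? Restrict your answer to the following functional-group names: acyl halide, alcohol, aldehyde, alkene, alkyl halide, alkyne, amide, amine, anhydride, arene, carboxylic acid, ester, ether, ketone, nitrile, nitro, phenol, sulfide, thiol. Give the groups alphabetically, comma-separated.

aldehyde, alkene, amine, carboxylic acid, ester, ether, ketone, sulfide

–NH2 on an sp³ carbon with no adjacent C=O → amine.
pendant –COOH: carbonyl C bonded to C and –OH → carboxylic acid.
pendant –COCH3: carbonyl C bonded to two carbons → ketone.
C–S–C linkage → sulfide (thioether).
pendant –CH2OCH3: C–O–C linkage → ether.
pendant –OCH3: C–O–C with sp³ C, no adjacent C=O → ether.
C=C double bond → alkene.
–C(=O)–O–C with C on the carbonyl side → ester.
pendant –CHO: carbonyl C bonded to C and H → aldehyde.
C=C double bond → alkene.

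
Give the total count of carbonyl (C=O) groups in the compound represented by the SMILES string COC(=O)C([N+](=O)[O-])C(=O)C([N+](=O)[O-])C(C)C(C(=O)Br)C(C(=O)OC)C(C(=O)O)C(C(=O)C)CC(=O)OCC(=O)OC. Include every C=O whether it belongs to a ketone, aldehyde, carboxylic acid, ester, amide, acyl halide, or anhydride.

CH3OOC: ester, 1 C=O (running total 1).
CO: ketone, 1 C=O (running total 2).
CH(COBr): acyl halide, 1 C=O (running total 3).
CH(COOCH3): ester, 1 C=O (running total 4).
CH(COOH): carboxylic acid, 1 C=O (running total 5).
CH(COCH3): ketone, 1 C=O (running total 6).
CH2COOCH2: ester, 1 C=O (running total 7).
COOCH3: ester, 1 C=O (running total 8).

8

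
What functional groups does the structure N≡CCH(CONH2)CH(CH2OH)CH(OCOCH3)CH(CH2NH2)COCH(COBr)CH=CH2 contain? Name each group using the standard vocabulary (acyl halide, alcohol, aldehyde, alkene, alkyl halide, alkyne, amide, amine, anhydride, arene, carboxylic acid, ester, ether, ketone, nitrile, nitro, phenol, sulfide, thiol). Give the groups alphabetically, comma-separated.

acyl halide, alcohol, alkene, amide, amine, ester, ketone, nitrile

Taking each segment in turn:
  N≡C: N≡C–: carbon triple-bonded to nitrogen → nitrile.
  CH(CONH2): pendant –CONH2: carbonyl C bonded to C and N → amide.
  CH(CH2OH): pendant –CH2OH on an sp³ backbone C → alcohol.
  CH(OCOCH3): pendant –OC(=O)CH3: an acyloxy group → ester.
  CH(CH2NH2): pendant –CH2NH2: N on sp³ C, no adjacent C=O → amine.
  CO: –C(=O)– with carbon on both sides → ketone.
  CH(COBr): pendant –C(=O)X: carbonyl C bonded to C and halogen → acyl halide.
  CH=CH2: C=C double bond → alkene.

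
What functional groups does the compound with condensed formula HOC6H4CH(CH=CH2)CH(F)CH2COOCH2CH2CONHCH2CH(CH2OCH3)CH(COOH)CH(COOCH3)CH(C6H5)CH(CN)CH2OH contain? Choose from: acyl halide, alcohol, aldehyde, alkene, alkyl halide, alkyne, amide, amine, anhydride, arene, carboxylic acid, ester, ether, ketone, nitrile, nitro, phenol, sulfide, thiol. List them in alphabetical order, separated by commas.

Reading the structure from left to right:
  HOC6H4: –OH attached directly to an aromatic ring → phenol (not alcohol); the ring itself is an arene.
  CH(CH=CH2): pendant –CH=CH2: C=C double bond → alkene.
  CH(F): halogen on an sp³ carbon → alkyl halide.
  CH2COOCH2: –C(=O)–O–C with C on the carbonyl side → ester.
  CH2CONHCH2: –C(=O)–N– linkage → amide (the N is not an amine).
  CH(CH2OCH3): pendant –CH2OCH3: C–O–C linkage → ether.
  CH(COOH): pendant –COOH: carbonyl C bonded to C and –OH → carboxylic acid.
  CH(COOCH3): pendant –COOCH3: carbonyl C bonded to C and –OCH3 → ester.
  CH(C6H5): pendant –C6H5: benzene ring → arene.
  CH(CN): pendant –C≡N: nitrile.
  CH2OH: –OH on an sp³ carbon → alcohol.

alcohol, alkene, alkyl halide, amide, arene, carboxylic acid, ester, ether, nitrile, phenol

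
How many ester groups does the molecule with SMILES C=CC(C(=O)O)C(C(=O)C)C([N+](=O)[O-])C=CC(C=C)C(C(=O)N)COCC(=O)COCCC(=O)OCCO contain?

1

C=C double bond → alkene.
pendant –COOH: carbonyl C bonded to C and –OH → carboxylic acid.
pendant –COCH3: carbonyl C bonded to two carbons → ketone.
–NO2 on an sp³ carbon → nitro (the N=O is not a carbonyl).
C=C double bond → alkene.
pendant –CH=CH2: C=C double bond → alkene.
pendant –CONH2: carbonyl C bonded to C and N → amide.
C–O–C with sp³ carbons on both sides and no adjacent C=O → ether.
–C(=O)– with carbon on both sides → ketone.
C–O–C with sp³ carbons on both sides and no adjacent C=O → ether.
–C(=O)–O–C with C on the carbonyl side → ester.
–OH on an sp³ carbon → alcohol.
Ester appears at: CH2COOCH2 → 1.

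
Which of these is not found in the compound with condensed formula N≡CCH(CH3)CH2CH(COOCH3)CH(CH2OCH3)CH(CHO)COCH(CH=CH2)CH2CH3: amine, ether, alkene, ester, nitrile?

amine

ester: present (CH(COOCH3) — pendant –COOCH3: carbonyl C bonded to C and –OCH3 → ester).
ether: present (CH(CH2OCH3) — pendant –CH2OCH3: C–O–C linkage → ether).
alkene: present (CH(CH=CH2) — pendant –CH=CH2: C=C double bond → alkene).
nitrile: present (N≡C — N≡C–: carbon triple-bonded to nitrogen → nitrile).
amine: no segment matches this pattern.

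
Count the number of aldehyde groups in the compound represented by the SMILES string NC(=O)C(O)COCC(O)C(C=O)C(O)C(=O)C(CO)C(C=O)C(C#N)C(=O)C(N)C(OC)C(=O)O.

2

Taking each segment in turn:
  H2NCO: –C(=O)NH2: carbonyl C bonded to C and to N → amide (the N is not a separate amine).
  CH(OH): –OH on an sp³ carbon → alcohol (secondary).
  CH2OCH2: C–O–C with sp³ carbons on both sides and no adjacent C=O → ether.
  CH(OH): –OH on an sp³ carbon → alcohol (secondary).
  CH(CHO): pendant –CHO: carbonyl C bonded to C and H → aldehyde.
  CH(OH): –OH on an sp³ carbon → alcohol (secondary).
  CO: –C(=O)– with carbon on both sides → ketone.
  CH(CH2OH): pendant –CH2OH on an sp³ backbone C → alcohol.
  CH(CHO): pendant –CHO: carbonyl C bonded to C and H → aldehyde.
  CH(CN): pendant –C≡N: nitrile.
  CO: –C(=O)– with carbon on both sides → ketone.
  CH(NH2): –NH2 on an sp³ carbon with no adjacent C=O → amine.
  CH(OCH3): pendant –OCH3: C–O–C with sp³ C, no adjacent C=O → ether.
  COOH: –COOH: carbonyl C bonded to –OH and C → carboxylic acid (the –OH is not a separate alcohol).
Aldehyde appears at: CH(CHO), CH(CHO) → 2.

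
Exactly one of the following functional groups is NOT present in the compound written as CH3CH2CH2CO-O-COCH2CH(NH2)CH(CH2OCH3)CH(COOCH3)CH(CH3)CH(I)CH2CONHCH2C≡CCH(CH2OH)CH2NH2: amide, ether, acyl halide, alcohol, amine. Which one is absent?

acyl halide

amide: present (CH2CONHCH2 — –C(=O)–N– linkage → amide (the N is not an amine)).
amine: present (CH(NH2) — –NH2 on an sp³ carbon with no adjacent C=O → amine).
alcohol: present (CH(CH2OH) — pendant –CH2OH on an sp³ backbone C → alcohol).
ether: present (CH(CH2OCH3) — pendant –CH2OCH3: C–O–C linkage → ether).
acyl halide: no segment matches this pattern.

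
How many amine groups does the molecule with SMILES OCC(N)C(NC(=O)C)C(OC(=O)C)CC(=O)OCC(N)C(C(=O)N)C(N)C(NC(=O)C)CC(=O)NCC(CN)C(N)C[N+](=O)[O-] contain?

Taking each segment in turn:
  HOCH2: HO– on an sp³ carbon → alcohol.
  CH(NH2): –NH2 on an sp³ carbon with no adjacent C=O → amine.
  CH(NHCOCH3): pendant –NHC(=O)CH3: N bonded to a carbonyl → amide (not amine).
  CH(OCOCH3): pendant –OC(=O)CH3: an acyloxy group → ester.
  CH2COOCH2: –C(=O)–O–C with C on the carbonyl side → ester.
  CH(NH2): –NH2 on an sp³ carbon with no adjacent C=O → amine.
  CH(CONH2): pendant –CONH2: carbonyl C bonded to C and N → amide.
  CH(NH2): –NH2 on an sp³ carbon with no adjacent C=O → amine.
  CH(NHCOCH3): pendant –NHC(=O)CH3: N bonded to a carbonyl → amide (not amine).
  CH2CONHCH2: –C(=O)–N– linkage → amide (the N is not an amine).
  CH(CH2NH2): pendant –CH2NH2: N on sp³ C, no adjacent C=O → amine.
  CH(NH2): –NH2 on an sp³ carbon with no adjacent C=O → amine.
  CH2NO2: –NO2 on carbon → nitro group.
Amine appears at: CH(NH2), CH(NH2), CH(NH2), CH(CH2NH2), CH(NH2) → 5.

5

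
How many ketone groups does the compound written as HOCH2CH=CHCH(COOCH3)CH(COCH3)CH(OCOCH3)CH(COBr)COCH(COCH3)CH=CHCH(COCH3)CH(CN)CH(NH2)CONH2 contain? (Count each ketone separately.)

4

Working along the chain:
  HOCH2: HO– on an sp³ carbon → alcohol.
  CH=CH: C=C double bond → alkene.
  CH(COOCH3): pendant –COOCH3: carbonyl C bonded to C and –OCH3 → ester.
  CH(COCH3): pendant –COCH3: carbonyl C bonded to two carbons → ketone.
  CH(OCOCH3): pendant –OC(=O)CH3: an acyloxy group → ester.
  CH(COBr): pendant –C(=O)X: carbonyl C bonded to C and halogen → acyl halide.
  CO: –C(=O)– with carbon on both sides → ketone.
  CH(COCH3): pendant –COCH3: carbonyl C bonded to two carbons → ketone.
  CH=CH: C=C double bond → alkene.
  CH(COCH3): pendant –COCH3: carbonyl C bonded to two carbons → ketone.
  CH(CN): pendant –C≡N: nitrile.
  CH(NH2): –NH2 on an sp³ carbon with no adjacent C=O → amine.
  CONH2: –C(=O)NH2: carbonyl C bonded to C and to N → amide (the N is not a separate amine).
Ketone appears at: CH(COCH3), CO, CH(COCH3), CH(COCH3) → 4.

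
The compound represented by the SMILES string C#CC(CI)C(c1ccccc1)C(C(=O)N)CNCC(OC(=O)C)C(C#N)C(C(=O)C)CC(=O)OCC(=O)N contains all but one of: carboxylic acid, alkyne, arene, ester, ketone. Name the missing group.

carboxylic acid

ketone: present (CH(COCH3) — pendant –COCH3: carbonyl C bonded to two carbons → ketone).
arene: present (CH(C6H5) — pendant –C6H5: benzene ring → arene).
alkyne: present (HC≡C — C≡C triple bond → alkyne).
ester: present (CH(OCOCH3) — pendant –OC(=O)CH3: an acyloxy group → ester).
carboxylic acid: absent. In each of CH(OCOCH3) and CH2COOCH2, the acyl oxygen is bonded to carbon (–O–C), not to H, so this is an ester. In each of CH(CONH2) and CONH2, the carbonyl is bonded to nitrogen, not to –OH; that is an amide.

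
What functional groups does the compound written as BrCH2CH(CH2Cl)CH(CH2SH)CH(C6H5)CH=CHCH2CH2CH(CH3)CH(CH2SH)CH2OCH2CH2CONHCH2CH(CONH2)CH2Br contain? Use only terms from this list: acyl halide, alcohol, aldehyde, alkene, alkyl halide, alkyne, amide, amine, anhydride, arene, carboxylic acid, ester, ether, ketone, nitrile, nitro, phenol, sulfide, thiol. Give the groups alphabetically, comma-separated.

Reading the structure from left to right:
  BrCH2: halogen on an sp³ carbon → alkyl halide.
  CH(CH2Cl): pendant –CH2X: halogen on sp³ carbon → alkyl halide.
  CH(CH2SH): pendant –CH2SH → thiol.
  CH(C6H5): pendant –C6H5: benzene ring → arene.
  CH=CH: C=C double bond → alkene.
  CH(CH2SH): pendant –CH2SH → thiol.
  CH2OCH2: C–O–C with sp³ carbons on both sides and no adjacent C=O → ether.
  CH2CONHCH2: –C(=O)–N– linkage → amide (the N is not an amine).
  CH(CONH2): pendant –CONH2: carbonyl C bonded to C and N → amide.
  CH2Br: halogen on an sp³ carbon → alkyl halide.

alkene, alkyl halide, amide, arene, ether, thiol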